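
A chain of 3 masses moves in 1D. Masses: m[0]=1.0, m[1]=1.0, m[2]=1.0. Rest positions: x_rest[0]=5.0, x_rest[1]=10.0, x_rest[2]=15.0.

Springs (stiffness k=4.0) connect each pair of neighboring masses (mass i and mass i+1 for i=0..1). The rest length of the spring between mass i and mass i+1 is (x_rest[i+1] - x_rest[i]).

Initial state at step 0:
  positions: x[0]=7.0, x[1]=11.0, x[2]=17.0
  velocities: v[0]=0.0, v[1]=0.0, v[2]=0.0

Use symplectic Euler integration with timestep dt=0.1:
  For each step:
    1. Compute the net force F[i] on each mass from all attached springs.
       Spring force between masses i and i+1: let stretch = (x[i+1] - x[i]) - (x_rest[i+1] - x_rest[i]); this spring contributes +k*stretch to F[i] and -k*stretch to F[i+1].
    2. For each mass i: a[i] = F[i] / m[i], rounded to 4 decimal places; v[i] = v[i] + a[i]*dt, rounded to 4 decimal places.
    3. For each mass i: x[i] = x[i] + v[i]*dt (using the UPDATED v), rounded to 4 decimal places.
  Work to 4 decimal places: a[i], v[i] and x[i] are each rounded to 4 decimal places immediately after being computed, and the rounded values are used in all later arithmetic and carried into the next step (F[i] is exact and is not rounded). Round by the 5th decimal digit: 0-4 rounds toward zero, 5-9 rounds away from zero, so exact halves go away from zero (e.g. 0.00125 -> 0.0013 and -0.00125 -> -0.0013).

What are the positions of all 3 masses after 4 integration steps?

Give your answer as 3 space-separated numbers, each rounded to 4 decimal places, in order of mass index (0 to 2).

Step 0: x=[7.0000 11.0000 17.0000] v=[0.0000 0.0000 0.0000]
Step 1: x=[6.9600 11.0800 16.9600] v=[-0.4000 0.8000 -0.4000]
Step 2: x=[6.8848 11.2304 16.8848] v=[-0.7520 1.5040 -0.7520]
Step 3: x=[6.7834 11.4332 16.7834] v=[-1.0138 2.0275 -1.0138]
Step 4: x=[6.6680 11.6640 16.6680] v=[-1.1539 2.3077 -1.1539]

Answer: 6.6680 11.6640 16.6680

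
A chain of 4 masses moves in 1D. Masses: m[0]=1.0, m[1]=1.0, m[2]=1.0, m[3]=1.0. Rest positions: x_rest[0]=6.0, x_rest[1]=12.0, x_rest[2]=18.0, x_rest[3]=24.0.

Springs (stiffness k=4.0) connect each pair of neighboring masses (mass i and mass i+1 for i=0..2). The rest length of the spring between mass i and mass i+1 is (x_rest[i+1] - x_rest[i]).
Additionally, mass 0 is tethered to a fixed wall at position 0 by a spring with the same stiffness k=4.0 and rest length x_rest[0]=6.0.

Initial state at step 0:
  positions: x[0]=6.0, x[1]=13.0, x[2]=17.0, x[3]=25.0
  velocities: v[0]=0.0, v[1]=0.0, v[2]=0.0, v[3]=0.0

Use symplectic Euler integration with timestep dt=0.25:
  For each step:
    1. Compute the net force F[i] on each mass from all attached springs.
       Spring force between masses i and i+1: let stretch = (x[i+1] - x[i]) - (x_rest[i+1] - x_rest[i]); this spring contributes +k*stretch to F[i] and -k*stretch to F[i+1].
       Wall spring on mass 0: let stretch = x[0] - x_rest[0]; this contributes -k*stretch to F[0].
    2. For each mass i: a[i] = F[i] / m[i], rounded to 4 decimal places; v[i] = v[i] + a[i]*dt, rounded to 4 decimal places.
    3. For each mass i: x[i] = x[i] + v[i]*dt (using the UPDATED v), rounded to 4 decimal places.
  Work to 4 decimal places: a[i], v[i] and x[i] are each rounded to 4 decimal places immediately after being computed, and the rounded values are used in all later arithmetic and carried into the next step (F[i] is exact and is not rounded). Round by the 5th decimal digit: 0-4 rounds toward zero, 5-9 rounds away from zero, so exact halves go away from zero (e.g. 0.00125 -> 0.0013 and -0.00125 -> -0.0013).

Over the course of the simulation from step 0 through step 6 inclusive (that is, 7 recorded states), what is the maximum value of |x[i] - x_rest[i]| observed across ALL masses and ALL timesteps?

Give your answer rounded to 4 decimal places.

Step 0: x=[6.0000 13.0000 17.0000 25.0000] v=[0.0000 0.0000 0.0000 0.0000]
Step 1: x=[6.2500 12.2500 18.0000 24.5000] v=[1.0000 -3.0000 4.0000 -2.0000]
Step 2: x=[6.4375 11.4375 19.1875 23.8750] v=[0.7500 -3.2500 4.7500 -2.5000]
Step 3: x=[6.2656 11.3125 19.6094 23.5781] v=[-0.6875 -0.5000 1.6875 -1.1875]
Step 4: x=[5.7891 12.0000 18.9492 23.7891] v=[-1.9062 2.7500 -2.6407 0.8438]
Step 5: x=[5.4180 12.8721 17.7617 24.2901] v=[-1.4844 3.4883 -4.7500 2.0039]
Step 6: x=[5.5559 13.1031 16.9839 24.6590] v=[0.5517 0.9238 -3.1112 1.4755]
Max displacement = 1.6094

Answer: 1.6094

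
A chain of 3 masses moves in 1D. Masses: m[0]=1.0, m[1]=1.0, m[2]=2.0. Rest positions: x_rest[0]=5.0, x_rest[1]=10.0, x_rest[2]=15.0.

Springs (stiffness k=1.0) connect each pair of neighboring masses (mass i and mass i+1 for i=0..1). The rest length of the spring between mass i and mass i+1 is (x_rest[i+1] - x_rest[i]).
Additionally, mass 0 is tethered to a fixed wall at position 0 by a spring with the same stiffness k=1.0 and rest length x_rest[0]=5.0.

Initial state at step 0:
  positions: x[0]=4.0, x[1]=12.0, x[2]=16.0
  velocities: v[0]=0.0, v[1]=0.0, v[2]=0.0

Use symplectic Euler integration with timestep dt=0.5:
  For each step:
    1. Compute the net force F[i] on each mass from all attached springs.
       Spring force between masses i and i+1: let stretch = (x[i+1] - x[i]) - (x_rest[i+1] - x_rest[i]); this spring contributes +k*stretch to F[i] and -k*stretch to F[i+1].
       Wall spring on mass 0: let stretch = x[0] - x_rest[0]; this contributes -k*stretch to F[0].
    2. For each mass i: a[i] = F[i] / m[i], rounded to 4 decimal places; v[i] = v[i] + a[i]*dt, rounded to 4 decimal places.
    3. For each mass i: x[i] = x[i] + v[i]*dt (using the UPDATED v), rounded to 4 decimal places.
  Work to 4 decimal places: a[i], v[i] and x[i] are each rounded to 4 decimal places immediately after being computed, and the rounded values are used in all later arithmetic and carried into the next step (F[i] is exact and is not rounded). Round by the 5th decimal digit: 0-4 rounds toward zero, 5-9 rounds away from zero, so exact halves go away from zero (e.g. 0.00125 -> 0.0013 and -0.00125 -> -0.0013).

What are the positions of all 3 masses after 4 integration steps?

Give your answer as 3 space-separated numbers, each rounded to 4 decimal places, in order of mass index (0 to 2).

Step 0: x=[4.0000 12.0000 16.0000] v=[0.0000 0.0000 0.0000]
Step 1: x=[5.0000 11.0000 16.1250] v=[2.0000 -2.0000 0.2500]
Step 2: x=[6.2500 9.7813 16.2344] v=[2.5000 -2.4375 0.2188]
Step 3: x=[6.8204 9.2930 16.1622] v=[1.1407 -0.9766 -0.1445]
Step 4: x=[6.3038 9.9039 15.8563] v=[-1.0332 1.2217 -0.6118]

Answer: 6.3038 9.9039 15.8563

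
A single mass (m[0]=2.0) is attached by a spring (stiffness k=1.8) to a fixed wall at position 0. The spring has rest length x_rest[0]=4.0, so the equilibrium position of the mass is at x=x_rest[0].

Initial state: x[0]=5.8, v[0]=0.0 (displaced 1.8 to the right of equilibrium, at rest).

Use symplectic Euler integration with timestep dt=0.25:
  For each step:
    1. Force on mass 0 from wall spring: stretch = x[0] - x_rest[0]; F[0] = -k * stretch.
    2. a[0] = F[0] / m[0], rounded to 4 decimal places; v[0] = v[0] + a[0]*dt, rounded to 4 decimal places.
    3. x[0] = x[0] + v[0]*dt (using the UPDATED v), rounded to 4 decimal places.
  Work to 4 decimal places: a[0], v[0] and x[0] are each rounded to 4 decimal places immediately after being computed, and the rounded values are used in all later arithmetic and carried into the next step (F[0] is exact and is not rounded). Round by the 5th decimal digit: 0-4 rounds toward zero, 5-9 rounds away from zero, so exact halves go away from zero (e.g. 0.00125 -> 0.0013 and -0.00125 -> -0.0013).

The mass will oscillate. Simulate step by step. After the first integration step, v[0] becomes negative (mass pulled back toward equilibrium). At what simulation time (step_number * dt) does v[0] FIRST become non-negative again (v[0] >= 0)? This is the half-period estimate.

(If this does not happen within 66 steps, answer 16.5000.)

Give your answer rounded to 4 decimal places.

Answer: 3.5000

Derivation:
Step 0: x=[5.8000] v=[0.0000]
Step 1: x=[5.6988] v=[-0.4050]
Step 2: x=[5.5020] v=[-0.7872]
Step 3: x=[5.2207] v=[-1.1252]
Step 4: x=[4.8707] v=[-1.3999]
Step 5: x=[4.4718] v=[-1.5958]
Step 6: x=[4.0463] v=[-1.7020]
Step 7: x=[3.6182] v=[-1.7124]
Step 8: x=[3.2116] v=[-1.6265]
Step 9: x=[2.8493] v=[-1.4491]
Step 10: x=[2.5518] v=[-1.1902]
Step 11: x=[2.3357] v=[-0.8644]
Step 12: x=[2.2132] v=[-0.4899]
Step 13: x=[2.1912] v=[-0.0879]
Step 14: x=[2.2710] v=[0.3191]
First v>=0 after going negative at step 14, time=3.5000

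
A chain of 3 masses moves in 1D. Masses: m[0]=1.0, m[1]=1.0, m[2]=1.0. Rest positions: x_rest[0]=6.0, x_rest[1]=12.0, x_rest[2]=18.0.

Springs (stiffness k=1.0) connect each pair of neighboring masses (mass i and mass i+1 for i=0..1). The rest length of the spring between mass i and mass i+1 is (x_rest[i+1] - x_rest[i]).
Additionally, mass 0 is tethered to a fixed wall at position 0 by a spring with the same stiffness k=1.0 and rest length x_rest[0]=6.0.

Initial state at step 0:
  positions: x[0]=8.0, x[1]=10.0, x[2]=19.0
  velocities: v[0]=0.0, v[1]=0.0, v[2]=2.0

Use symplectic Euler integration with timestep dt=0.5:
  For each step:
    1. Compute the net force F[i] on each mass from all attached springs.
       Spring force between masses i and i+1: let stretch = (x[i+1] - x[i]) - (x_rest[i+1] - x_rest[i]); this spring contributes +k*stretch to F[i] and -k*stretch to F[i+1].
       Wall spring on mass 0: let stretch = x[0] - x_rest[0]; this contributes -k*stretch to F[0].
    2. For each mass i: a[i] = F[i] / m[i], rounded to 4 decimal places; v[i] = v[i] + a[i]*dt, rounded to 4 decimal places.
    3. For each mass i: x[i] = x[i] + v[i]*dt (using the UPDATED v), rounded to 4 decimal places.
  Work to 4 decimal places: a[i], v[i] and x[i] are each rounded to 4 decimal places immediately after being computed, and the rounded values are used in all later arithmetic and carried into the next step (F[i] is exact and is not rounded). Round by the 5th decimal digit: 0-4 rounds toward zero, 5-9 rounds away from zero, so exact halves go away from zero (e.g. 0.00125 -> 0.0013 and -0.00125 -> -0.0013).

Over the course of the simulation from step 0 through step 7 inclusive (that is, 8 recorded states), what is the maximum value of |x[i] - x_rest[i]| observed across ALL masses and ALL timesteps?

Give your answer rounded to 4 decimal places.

Step 0: x=[8.0000 10.0000 19.0000] v=[0.0000 0.0000 2.0000]
Step 1: x=[6.5000 11.7500 19.2500] v=[-3.0000 3.5000 0.5000]
Step 2: x=[4.6875 14.0625 19.1250] v=[-3.6250 4.6250 -0.2500]
Step 3: x=[4.0469 15.2969 19.2344] v=[-1.2813 2.4688 0.2188]
Step 4: x=[5.2071 14.7032 19.8595] v=[2.3203 -1.1875 1.2501]
Step 5: x=[7.4395 13.0245 20.6955] v=[4.4648 -3.3574 1.6720]
Step 6: x=[9.2083 11.8673 21.1138] v=[3.5376 -2.3144 0.8365]
Step 7: x=[9.3398 12.3570 20.7204] v=[0.2630 0.9794 -0.7868]
Max displacement = 3.3398

Answer: 3.3398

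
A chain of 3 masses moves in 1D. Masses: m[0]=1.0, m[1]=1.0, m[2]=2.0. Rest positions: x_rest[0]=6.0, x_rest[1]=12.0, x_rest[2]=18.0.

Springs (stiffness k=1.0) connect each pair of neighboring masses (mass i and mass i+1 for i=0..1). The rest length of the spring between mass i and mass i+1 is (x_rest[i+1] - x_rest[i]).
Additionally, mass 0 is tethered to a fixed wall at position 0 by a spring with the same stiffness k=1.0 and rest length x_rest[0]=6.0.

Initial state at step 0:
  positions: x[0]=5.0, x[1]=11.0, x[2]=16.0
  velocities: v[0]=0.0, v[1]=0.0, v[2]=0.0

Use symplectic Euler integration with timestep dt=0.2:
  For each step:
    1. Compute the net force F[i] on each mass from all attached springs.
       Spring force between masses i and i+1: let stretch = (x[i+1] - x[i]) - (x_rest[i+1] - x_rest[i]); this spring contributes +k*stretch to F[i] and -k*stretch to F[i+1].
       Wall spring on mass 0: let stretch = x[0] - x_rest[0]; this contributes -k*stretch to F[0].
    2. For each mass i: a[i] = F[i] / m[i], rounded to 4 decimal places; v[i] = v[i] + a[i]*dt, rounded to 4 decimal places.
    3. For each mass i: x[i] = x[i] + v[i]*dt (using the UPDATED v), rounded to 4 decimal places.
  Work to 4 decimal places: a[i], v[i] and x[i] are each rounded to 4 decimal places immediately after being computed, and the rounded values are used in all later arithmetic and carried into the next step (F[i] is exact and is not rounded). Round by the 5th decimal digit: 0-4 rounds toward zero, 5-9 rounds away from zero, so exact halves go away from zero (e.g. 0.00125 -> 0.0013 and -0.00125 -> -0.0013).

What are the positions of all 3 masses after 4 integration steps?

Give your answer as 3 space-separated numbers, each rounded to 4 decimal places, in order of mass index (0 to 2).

Answer: 5.3322 10.6793 16.1829

Derivation:
Step 0: x=[5.0000 11.0000 16.0000] v=[0.0000 0.0000 0.0000]
Step 1: x=[5.0400 10.9600 16.0200] v=[0.2000 -0.2000 0.1000]
Step 2: x=[5.1152 10.8856 16.0588] v=[0.3760 -0.3720 0.1940]
Step 3: x=[5.2166 10.7873 16.1141] v=[0.5070 -0.4914 0.2767]
Step 4: x=[5.3322 10.6793 16.1829] v=[0.5778 -0.5402 0.3440]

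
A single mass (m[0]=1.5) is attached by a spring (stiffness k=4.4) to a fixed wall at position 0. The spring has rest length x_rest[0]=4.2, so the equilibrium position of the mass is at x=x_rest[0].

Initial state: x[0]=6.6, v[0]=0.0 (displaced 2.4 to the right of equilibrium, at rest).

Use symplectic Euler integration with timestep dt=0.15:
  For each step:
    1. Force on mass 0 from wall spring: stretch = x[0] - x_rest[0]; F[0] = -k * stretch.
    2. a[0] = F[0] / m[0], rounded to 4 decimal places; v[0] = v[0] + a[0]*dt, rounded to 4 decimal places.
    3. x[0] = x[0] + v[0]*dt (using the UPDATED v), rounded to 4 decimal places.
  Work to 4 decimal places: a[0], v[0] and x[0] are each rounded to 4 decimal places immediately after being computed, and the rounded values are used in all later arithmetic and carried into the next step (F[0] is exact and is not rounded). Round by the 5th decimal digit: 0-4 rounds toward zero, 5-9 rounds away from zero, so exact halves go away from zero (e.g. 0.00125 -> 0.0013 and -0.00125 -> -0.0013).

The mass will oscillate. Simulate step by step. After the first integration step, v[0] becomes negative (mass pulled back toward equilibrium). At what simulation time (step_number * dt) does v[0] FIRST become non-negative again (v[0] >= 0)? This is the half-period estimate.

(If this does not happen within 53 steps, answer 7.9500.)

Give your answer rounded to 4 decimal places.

Answer: 1.9500

Derivation:
Step 0: x=[6.6000] v=[0.0000]
Step 1: x=[6.4416] v=[-1.0560]
Step 2: x=[6.1353] v=[-2.0423]
Step 3: x=[5.7012] v=[-2.8938]
Step 4: x=[5.1681] v=[-3.5543]
Step 5: x=[4.5711] v=[-3.9803]
Step 6: x=[3.9496] v=[-4.1436]
Step 7: x=[3.3446] v=[-4.0334]
Step 8: x=[2.7961] v=[-3.6570]
Step 9: x=[2.3402] v=[-3.0393]
Step 10: x=[2.0071] v=[-2.2210]
Step 11: x=[1.8187] v=[-1.2561]
Step 12: x=[1.7875] v=[-0.2083]
Step 13: x=[1.9155] v=[0.8532]
First v>=0 after going negative at step 13, time=1.9500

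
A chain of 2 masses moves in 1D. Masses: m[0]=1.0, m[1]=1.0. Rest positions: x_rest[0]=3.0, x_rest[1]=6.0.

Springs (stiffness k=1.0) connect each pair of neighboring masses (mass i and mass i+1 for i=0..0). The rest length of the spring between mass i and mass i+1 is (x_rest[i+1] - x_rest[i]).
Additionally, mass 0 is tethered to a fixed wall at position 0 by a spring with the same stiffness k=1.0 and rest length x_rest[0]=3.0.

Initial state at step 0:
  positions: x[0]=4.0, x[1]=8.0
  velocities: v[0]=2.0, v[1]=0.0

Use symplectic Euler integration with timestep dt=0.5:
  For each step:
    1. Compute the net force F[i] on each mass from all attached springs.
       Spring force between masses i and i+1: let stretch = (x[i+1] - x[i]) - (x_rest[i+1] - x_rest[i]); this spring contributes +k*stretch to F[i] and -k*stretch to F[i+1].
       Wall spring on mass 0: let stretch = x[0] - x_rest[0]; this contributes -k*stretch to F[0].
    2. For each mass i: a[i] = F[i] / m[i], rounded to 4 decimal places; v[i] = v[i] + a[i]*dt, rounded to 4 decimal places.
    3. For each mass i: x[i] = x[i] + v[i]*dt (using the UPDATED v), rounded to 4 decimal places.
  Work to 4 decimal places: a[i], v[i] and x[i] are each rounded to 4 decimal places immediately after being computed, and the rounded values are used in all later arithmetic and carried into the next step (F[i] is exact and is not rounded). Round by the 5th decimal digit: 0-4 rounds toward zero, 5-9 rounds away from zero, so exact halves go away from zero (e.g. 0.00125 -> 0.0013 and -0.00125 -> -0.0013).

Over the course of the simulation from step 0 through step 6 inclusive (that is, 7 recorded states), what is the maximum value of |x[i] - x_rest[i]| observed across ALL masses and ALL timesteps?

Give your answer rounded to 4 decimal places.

Answer: 2.4375

Derivation:
Step 0: x=[4.0000 8.0000] v=[2.0000 0.0000]
Step 1: x=[5.0000 7.7500] v=[2.0000 -0.5000]
Step 2: x=[5.4375 7.5625] v=[0.8750 -0.3750]
Step 3: x=[5.0469 7.5938] v=[-0.7813 0.0625]
Step 4: x=[4.0313 7.7384] v=[-2.0313 0.2891]
Step 5: x=[2.9346 7.7062] v=[-2.1934 -0.0645]
Step 6: x=[2.2972 7.2311] v=[-1.2749 -0.9503]
Max displacement = 2.4375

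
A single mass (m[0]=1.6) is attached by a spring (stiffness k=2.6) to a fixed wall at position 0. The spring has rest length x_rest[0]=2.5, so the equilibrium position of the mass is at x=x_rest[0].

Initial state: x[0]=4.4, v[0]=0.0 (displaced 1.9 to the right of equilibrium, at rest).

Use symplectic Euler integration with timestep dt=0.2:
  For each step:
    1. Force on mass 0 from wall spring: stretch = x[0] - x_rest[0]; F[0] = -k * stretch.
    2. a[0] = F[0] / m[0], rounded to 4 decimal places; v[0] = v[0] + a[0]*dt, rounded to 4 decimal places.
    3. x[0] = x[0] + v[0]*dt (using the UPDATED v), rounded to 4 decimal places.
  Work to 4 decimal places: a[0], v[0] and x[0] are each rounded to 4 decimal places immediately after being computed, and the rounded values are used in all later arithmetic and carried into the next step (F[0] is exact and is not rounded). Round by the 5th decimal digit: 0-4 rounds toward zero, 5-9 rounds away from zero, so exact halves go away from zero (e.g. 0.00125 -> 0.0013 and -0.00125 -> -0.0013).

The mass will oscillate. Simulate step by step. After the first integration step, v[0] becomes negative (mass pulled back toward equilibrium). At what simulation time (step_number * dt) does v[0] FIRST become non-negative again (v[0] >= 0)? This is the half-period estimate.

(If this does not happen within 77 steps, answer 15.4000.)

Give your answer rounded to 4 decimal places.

Step 0: x=[4.4000] v=[0.0000]
Step 1: x=[4.2765] v=[-0.6175]
Step 2: x=[4.0375] v=[-1.1949]
Step 3: x=[3.6986] v=[-1.6946]
Step 4: x=[3.2818] v=[-2.0841]
Step 5: x=[2.8142] v=[-2.3382]
Step 6: x=[2.3261] v=[-2.4403]
Step 7: x=[1.8493] v=[-2.3838]
Step 8: x=[1.4148] v=[-2.1723]
Step 9: x=[1.0509] v=[-1.8196]
Step 10: x=[0.7812] v=[-1.3486]
Step 11: x=[0.6232] v=[-0.7900]
Step 12: x=[0.5872] v=[-0.1800]
Step 13: x=[0.6755] v=[0.4417]
First v>=0 after going negative at step 13, time=2.6000

Answer: 2.6000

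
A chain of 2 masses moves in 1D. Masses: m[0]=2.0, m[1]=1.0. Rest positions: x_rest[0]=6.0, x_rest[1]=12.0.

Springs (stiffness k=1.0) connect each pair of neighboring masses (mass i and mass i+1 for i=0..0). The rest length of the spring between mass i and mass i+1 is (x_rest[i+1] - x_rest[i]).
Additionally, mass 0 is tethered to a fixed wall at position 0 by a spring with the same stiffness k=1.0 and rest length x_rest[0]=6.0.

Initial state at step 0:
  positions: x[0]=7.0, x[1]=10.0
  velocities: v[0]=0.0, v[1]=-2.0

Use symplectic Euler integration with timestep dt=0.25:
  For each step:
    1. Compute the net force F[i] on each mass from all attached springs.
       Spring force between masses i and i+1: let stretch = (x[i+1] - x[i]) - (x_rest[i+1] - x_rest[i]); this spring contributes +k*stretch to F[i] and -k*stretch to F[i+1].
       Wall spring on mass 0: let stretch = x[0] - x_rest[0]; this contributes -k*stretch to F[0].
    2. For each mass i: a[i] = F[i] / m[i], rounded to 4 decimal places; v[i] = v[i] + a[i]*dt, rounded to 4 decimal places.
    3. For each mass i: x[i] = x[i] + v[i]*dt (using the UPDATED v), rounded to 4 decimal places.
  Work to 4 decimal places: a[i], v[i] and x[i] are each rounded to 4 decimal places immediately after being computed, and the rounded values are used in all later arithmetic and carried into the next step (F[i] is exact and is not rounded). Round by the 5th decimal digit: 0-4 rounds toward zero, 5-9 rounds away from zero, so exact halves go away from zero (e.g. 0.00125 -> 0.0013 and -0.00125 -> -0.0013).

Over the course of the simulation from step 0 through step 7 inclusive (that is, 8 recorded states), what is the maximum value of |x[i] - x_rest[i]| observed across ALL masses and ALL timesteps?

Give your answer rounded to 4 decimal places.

Step 0: x=[7.0000 10.0000] v=[0.0000 -2.0000]
Step 1: x=[6.8750 9.6875] v=[-0.5000 -1.2500]
Step 2: x=[6.6231 9.5742] v=[-1.0078 -0.4531]
Step 3: x=[6.2564 9.6515] v=[-1.4668 0.3091]
Step 4: x=[5.8003 9.8916] v=[-1.8245 0.9603]
Step 5: x=[5.2908 10.2510] v=[-2.0381 1.4375]
Step 6: x=[4.7710 10.6754] v=[-2.0794 1.6975]
Step 7: x=[4.2866 11.1058] v=[-1.9377 1.7214]
Max displacement = 2.4258

Answer: 2.4258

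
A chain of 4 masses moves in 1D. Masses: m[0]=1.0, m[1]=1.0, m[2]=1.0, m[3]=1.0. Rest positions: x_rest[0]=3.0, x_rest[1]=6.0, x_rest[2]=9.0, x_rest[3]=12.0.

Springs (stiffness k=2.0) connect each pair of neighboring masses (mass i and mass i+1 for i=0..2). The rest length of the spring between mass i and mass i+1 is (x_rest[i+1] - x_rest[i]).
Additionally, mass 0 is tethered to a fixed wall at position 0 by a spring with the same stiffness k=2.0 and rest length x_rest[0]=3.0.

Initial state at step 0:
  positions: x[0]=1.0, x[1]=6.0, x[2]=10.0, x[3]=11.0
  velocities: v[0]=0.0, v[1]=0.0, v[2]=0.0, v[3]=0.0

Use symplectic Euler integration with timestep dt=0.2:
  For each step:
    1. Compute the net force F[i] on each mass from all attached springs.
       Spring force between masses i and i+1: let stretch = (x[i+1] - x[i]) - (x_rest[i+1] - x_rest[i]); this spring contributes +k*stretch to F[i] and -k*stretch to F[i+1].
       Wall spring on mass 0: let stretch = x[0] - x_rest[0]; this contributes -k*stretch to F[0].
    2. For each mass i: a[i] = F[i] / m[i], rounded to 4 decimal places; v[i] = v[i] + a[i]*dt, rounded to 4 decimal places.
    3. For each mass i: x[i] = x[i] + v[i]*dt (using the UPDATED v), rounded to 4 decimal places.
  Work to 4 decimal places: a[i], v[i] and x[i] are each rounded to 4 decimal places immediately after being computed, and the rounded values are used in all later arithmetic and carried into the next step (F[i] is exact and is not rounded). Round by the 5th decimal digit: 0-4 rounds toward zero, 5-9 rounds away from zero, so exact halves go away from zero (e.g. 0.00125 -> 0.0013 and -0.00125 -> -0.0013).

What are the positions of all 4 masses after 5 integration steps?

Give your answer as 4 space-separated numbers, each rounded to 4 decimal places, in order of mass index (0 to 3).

Answer: 4.0671 5.3649 7.7516 12.4419

Derivation:
Step 0: x=[1.0000 6.0000 10.0000 11.0000] v=[0.0000 0.0000 0.0000 0.0000]
Step 1: x=[1.3200 5.9200 9.7600 11.1600] v=[1.6000 -0.4000 -1.2000 0.8000]
Step 2: x=[1.9024 5.7792 9.3248 11.4480] v=[2.9120 -0.7040 -2.1760 1.4400]
Step 3: x=[2.6428 5.6119 8.7758 11.8061] v=[3.7018 -0.8365 -2.7450 1.7907]
Step 4: x=[3.4093 5.4602 8.2161 12.1618] v=[3.8323 -0.7586 -2.7984 1.7786]
Step 5: x=[4.0671 5.3649 7.7516 12.4419] v=[3.2889 -0.4766 -2.3225 1.4003]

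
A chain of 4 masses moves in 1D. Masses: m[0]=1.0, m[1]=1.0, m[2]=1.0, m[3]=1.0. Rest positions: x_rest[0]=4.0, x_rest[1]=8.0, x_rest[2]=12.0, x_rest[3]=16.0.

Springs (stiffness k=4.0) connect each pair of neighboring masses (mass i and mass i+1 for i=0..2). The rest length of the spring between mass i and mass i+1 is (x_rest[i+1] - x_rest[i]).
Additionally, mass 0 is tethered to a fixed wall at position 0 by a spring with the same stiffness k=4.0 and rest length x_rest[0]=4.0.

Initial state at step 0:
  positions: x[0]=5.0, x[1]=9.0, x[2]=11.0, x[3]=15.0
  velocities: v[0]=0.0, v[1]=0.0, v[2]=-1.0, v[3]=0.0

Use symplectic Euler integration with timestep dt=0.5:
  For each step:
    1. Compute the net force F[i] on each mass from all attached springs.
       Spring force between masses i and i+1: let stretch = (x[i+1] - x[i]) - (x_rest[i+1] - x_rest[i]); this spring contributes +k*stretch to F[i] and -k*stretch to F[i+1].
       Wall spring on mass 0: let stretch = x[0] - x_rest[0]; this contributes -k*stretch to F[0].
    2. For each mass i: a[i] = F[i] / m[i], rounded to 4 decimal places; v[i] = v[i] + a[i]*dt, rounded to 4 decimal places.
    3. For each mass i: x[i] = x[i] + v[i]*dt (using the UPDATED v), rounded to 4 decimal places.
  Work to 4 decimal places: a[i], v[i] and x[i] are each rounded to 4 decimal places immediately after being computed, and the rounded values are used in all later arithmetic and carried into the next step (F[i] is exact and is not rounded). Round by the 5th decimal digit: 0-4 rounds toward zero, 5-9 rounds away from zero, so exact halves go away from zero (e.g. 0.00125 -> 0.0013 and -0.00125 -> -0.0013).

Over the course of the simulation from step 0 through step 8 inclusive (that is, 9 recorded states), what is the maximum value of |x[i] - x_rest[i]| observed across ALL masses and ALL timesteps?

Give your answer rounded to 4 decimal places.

Step 0: x=[5.0000 9.0000 11.0000 15.0000] v=[0.0000 0.0000 -1.0000 0.0000]
Step 1: x=[4.0000 7.0000 12.5000 15.0000] v=[-2.0000 -4.0000 3.0000 0.0000]
Step 2: x=[2.0000 7.5000 11.0000 16.5000] v=[-4.0000 1.0000 -3.0000 3.0000]
Step 3: x=[3.5000 6.0000 11.5000 16.5000] v=[3.0000 -3.0000 1.0000 0.0000]
Step 4: x=[4.0000 7.5000 11.5000 15.5000] v=[1.0000 3.0000 0.0000 -2.0000]
Step 5: x=[4.0000 9.5000 11.5000 14.5000] v=[0.0000 4.0000 0.0000 -2.0000]
Step 6: x=[5.5000 8.0000 12.5000 14.5000] v=[3.0000 -3.0000 2.0000 0.0000]
Step 7: x=[4.0000 8.5000 11.0000 16.5000] v=[-3.0000 1.0000 -3.0000 4.0000]
Step 8: x=[3.0000 7.0000 12.5000 17.0000] v=[-2.0000 -3.0000 3.0000 1.0000]
Max displacement = 2.0000

Answer: 2.0000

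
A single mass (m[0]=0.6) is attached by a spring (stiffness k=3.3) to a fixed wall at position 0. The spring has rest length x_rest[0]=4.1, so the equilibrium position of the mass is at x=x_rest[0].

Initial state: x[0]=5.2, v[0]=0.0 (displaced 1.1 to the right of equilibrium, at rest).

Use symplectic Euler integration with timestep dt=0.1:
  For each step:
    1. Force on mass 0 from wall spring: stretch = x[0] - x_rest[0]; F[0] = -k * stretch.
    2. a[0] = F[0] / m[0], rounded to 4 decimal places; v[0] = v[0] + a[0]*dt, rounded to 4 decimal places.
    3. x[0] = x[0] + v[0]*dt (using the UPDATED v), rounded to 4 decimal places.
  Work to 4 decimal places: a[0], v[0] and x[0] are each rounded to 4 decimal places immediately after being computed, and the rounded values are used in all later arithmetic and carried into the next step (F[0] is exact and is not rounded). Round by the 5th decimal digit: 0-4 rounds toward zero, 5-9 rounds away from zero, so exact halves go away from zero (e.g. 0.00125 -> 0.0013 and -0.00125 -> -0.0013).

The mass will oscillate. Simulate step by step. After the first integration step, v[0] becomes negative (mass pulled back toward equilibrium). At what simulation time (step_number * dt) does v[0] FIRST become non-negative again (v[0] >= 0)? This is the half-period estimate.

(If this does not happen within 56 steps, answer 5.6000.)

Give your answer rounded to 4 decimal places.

Step 0: x=[5.2000] v=[0.0000]
Step 1: x=[5.1395] v=[-0.6050]
Step 2: x=[5.0218] v=[-1.1767]
Step 3: x=[4.8534] v=[-1.6837]
Step 4: x=[4.6436] v=[-2.0981]
Step 5: x=[4.4039] v=[-2.3971]
Step 6: x=[4.1475] v=[-2.5643]
Step 7: x=[3.8885] v=[-2.5904]
Step 8: x=[3.6411] v=[-2.4741]
Step 9: x=[3.4189] v=[-2.2217]
Step 10: x=[3.2342] v=[-1.8471]
Step 11: x=[3.0971] v=[-1.3709]
Step 12: x=[3.0152] v=[-0.8193]
Step 13: x=[2.9929] v=[-0.2227]
Step 14: x=[3.0315] v=[0.3862]
First v>=0 after going negative at step 14, time=1.4000

Answer: 1.4000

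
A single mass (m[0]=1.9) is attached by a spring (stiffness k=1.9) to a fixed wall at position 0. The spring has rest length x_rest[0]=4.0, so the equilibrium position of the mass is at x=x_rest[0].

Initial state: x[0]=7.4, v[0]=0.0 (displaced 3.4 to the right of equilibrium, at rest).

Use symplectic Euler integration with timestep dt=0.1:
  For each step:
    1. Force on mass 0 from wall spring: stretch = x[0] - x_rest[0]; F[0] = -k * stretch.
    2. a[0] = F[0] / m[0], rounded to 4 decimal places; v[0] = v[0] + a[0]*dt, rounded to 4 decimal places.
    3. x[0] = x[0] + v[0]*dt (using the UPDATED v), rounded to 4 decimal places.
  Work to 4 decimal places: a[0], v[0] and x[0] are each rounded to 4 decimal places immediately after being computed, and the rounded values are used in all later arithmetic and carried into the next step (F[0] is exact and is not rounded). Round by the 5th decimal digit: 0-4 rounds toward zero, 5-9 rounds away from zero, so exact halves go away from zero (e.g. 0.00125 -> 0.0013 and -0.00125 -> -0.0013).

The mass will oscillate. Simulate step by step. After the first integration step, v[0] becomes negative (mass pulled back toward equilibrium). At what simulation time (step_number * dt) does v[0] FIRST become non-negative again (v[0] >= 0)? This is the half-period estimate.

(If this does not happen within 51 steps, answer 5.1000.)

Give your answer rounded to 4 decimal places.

Step 0: x=[7.4000] v=[0.0000]
Step 1: x=[7.3660] v=[-0.3400]
Step 2: x=[7.2983] v=[-0.6766]
Step 3: x=[7.1977] v=[-1.0064]
Step 4: x=[7.0651] v=[-1.3262]
Step 5: x=[6.9018] v=[-1.6327]
Step 6: x=[6.7095] v=[-1.9229]
Step 7: x=[6.4901] v=[-2.1939]
Step 8: x=[6.2458] v=[-2.4429]
Step 9: x=[5.9791] v=[-2.6675]
Step 10: x=[5.6926] v=[-2.8654]
Step 11: x=[5.3891] v=[-3.0347]
Step 12: x=[5.0717] v=[-3.1736]
Step 13: x=[4.7436] v=[-3.2808]
Step 14: x=[4.4081] v=[-3.3552]
Step 15: x=[4.0685] v=[-3.3960]
Step 16: x=[3.7282] v=[-3.4029]
Step 17: x=[3.3906] v=[-3.3757]
Step 18: x=[3.0591] v=[-3.3148]
Step 19: x=[2.7370] v=[-3.2207]
Step 20: x=[2.4276] v=[-3.0944]
Step 21: x=[2.1339] v=[-2.9372]
Step 22: x=[1.8588] v=[-2.7506]
Step 23: x=[1.6052] v=[-2.5365]
Step 24: x=[1.3755] v=[-2.2970]
Step 25: x=[1.1720] v=[-2.0346]
Step 26: x=[0.9968] v=[-1.7518]
Step 27: x=[0.8517] v=[-1.4515]
Step 28: x=[0.7380] v=[-1.1367]
Step 29: x=[0.6570] v=[-0.8105]
Step 30: x=[0.6094] v=[-0.4762]
Step 31: x=[0.5957] v=[-0.1371]
Step 32: x=[0.6160] v=[0.2033]
First v>=0 after going negative at step 32, time=3.2000

Answer: 3.2000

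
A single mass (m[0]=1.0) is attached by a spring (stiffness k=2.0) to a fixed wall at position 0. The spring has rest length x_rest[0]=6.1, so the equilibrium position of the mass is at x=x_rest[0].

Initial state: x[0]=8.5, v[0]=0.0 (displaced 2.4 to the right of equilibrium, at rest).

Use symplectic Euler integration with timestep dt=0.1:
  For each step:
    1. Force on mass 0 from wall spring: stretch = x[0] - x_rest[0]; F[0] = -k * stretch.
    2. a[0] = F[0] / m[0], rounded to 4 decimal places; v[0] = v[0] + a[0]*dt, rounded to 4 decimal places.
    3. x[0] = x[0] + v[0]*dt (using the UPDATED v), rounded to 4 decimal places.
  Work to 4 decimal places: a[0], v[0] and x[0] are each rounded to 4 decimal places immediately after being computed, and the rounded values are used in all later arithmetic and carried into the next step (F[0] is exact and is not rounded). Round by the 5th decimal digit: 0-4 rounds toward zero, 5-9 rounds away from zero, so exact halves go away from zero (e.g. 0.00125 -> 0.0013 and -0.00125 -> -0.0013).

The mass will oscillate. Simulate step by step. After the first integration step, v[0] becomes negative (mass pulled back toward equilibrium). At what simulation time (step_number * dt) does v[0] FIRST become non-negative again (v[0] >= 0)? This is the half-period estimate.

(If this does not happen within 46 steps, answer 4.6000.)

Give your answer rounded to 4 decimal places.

Step 0: x=[8.5000] v=[0.0000]
Step 1: x=[8.4520] v=[-0.4800]
Step 2: x=[8.3570] v=[-0.9504]
Step 3: x=[8.2168] v=[-1.4018]
Step 4: x=[8.0343] v=[-1.8252]
Step 5: x=[7.8131] v=[-2.2121]
Step 6: x=[7.5576] v=[-2.5547]
Step 7: x=[7.2730] v=[-2.8462]
Step 8: x=[6.9649] v=[-3.0808]
Step 9: x=[6.6395] v=[-3.2538]
Step 10: x=[6.3033] v=[-3.3617]
Step 11: x=[5.9631] v=[-3.4024]
Step 12: x=[5.6256] v=[-3.3750]
Step 13: x=[5.2976] v=[-3.2801]
Step 14: x=[4.9856] v=[-3.1196]
Step 15: x=[4.6959] v=[-2.8967]
Step 16: x=[4.4343] v=[-2.6159]
Step 17: x=[4.2060] v=[-2.2828]
Step 18: x=[4.0156] v=[-1.9040]
Step 19: x=[3.8669] v=[-1.4871]
Step 20: x=[3.7629] v=[-1.0405]
Step 21: x=[3.7056] v=[-0.5731]
Step 22: x=[3.6962] v=[-0.0942]
Step 23: x=[3.7349] v=[0.3866]
First v>=0 after going negative at step 23, time=2.3000

Answer: 2.3000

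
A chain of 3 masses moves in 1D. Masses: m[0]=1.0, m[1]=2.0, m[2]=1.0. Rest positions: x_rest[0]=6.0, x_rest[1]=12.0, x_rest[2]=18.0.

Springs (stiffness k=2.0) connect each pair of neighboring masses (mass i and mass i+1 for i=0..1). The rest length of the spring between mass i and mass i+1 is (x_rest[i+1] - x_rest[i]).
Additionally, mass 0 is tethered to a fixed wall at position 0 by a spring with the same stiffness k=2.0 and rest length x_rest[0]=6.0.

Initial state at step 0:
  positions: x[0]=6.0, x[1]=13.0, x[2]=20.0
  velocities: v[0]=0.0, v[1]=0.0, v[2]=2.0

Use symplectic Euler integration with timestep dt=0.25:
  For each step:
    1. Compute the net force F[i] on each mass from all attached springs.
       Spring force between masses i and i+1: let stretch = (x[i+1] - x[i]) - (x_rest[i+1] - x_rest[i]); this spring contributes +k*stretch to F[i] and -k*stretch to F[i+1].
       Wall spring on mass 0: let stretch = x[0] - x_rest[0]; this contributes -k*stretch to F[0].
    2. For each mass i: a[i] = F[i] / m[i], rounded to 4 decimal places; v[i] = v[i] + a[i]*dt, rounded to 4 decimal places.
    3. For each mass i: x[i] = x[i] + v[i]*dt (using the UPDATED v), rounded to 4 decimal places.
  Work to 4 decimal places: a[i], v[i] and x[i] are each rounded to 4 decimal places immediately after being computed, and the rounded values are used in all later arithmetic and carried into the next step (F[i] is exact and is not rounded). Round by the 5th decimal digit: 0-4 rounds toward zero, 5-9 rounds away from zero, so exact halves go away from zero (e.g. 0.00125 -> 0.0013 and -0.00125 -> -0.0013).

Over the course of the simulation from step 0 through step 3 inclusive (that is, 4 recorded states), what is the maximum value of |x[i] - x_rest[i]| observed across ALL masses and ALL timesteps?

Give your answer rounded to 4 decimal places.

Step 0: x=[6.0000 13.0000 20.0000] v=[0.0000 0.0000 2.0000]
Step 1: x=[6.1250 13.0000 20.3750] v=[0.5000 0.0000 1.5000]
Step 2: x=[6.3438 13.0313 20.5781] v=[0.8750 0.1250 0.8125]
Step 3: x=[6.6055 13.1163 20.5879] v=[1.0469 0.3398 0.0391]
Max displacement = 2.5879

Answer: 2.5879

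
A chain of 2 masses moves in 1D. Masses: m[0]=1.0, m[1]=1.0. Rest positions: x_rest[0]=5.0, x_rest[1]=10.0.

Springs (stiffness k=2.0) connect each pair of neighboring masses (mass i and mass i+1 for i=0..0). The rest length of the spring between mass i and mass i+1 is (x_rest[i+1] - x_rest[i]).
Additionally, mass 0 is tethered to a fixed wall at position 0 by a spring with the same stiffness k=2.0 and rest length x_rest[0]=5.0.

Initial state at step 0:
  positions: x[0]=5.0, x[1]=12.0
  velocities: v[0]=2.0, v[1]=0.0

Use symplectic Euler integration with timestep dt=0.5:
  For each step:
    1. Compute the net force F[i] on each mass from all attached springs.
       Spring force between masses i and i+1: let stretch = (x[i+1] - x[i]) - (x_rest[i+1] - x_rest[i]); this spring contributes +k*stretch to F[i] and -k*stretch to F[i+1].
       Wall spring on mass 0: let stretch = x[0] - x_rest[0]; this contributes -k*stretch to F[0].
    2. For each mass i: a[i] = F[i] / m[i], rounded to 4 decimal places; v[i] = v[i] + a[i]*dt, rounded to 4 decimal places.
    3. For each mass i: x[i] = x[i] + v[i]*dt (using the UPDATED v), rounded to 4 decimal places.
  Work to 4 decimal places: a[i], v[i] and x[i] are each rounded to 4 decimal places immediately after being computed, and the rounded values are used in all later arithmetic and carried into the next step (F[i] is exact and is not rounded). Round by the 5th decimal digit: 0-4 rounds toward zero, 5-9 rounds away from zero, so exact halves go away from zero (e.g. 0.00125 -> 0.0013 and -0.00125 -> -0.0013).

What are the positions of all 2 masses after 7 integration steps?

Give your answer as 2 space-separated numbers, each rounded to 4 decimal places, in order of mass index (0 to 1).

Answer: 5.7813 7.5782

Derivation:
Step 0: x=[5.0000 12.0000] v=[2.0000 0.0000]
Step 1: x=[7.0000 11.0000] v=[4.0000 -2.0000]
Step 2: x=[7.5000 10.5000] v=[1.0000 -1.0000]
Step 3: x=[5.7500 11.0000] v=[-3.5000 1.0000]
Step 4: x=[3.7500 11.3750] v=[-4.0000 0.7500]
Step 5: x=[3.6875 10.4375] v=[-0.1250 -1.8750]
Step 6: x=[5.1563 8.6250] v=[2.9375 -3.6250]
Step 7: x=[5.7813 7.5782] v=[1.2499 -2.0937]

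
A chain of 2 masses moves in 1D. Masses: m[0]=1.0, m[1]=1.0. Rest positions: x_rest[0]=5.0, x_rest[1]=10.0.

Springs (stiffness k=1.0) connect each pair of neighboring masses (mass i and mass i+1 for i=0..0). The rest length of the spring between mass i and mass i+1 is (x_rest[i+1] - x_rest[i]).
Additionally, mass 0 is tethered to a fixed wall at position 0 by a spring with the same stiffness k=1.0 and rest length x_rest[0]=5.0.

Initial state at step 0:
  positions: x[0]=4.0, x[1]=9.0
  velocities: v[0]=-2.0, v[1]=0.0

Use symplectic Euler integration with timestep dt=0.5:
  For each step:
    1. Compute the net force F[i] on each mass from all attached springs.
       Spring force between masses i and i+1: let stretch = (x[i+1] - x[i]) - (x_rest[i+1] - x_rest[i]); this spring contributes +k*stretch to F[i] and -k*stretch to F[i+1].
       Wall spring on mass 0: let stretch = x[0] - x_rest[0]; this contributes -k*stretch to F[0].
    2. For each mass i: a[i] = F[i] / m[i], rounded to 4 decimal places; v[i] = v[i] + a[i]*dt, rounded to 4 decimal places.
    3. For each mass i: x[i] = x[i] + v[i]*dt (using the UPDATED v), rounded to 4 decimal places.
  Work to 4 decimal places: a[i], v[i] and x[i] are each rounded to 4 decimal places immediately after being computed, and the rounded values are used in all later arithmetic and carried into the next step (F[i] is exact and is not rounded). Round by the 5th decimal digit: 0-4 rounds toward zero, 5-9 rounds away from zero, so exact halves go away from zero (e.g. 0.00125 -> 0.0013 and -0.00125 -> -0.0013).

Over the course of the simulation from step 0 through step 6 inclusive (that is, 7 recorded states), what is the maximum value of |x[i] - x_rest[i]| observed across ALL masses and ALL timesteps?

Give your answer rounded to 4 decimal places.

Answer: 1.8750

Derivation:
Step 0: x=[4.0000 9.0000] v=[-2.0000 0.0000]
Step 1: x=[3.2500 9.0000] v=[-1.5000 0.0000]
Step 2: x=[3.1250 8.8125] v=[-0.2500 -0.3750]
Step 3: x=[3.6407 8.4531] v=[1.0313 -0.7188]
Step 4: x=[4.4493 8.1406] v=[1.6172 -0.6250]
Step 5: x=[5.0684 8.1553] v=[1.2382 0.0294]
Step 6: x=[5.1922 8.6483] v=[0.2475 0.9860]
Max displacement = 1.8750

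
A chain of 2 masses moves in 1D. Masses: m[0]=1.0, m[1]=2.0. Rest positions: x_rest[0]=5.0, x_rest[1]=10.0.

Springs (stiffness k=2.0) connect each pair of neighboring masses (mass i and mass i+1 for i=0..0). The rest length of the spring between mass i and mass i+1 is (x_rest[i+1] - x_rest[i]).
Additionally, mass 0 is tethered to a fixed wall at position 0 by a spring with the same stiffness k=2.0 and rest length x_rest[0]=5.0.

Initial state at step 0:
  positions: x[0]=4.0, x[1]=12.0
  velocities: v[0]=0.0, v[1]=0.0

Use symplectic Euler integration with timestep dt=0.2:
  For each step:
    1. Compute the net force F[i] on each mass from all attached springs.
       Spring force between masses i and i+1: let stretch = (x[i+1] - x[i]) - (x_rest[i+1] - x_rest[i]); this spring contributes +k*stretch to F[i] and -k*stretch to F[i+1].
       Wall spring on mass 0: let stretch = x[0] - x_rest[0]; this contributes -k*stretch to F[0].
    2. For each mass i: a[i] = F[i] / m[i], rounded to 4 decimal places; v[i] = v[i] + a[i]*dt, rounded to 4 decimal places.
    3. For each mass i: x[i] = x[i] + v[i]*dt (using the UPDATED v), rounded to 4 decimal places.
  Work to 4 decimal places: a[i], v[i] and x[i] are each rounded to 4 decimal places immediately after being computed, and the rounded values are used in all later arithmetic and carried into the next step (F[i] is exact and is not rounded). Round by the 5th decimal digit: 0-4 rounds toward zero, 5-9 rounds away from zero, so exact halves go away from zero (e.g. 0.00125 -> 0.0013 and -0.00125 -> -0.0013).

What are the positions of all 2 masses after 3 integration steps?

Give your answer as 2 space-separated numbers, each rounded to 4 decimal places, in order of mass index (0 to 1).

Answer: 5.6271 11.3649

Derivation:
Step 0: x=[4.0000 12.0000] v=[0.0000 0.0000]
Step 1: x=[4.3200 11.8800] v=[1.6000 -0.6000]
Step 2: x=[4.8992 11.6576] v=[2.8960 -1.1120]
Step 3: x=[5.6271 11.3649] v=[3.6397 -1.4637]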